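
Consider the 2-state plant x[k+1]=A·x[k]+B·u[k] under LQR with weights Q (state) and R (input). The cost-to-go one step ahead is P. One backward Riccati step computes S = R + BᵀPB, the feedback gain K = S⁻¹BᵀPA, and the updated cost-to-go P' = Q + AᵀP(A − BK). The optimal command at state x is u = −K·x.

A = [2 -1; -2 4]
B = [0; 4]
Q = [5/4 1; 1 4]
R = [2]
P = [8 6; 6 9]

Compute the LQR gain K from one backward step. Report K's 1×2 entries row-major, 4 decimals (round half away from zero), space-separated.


BᵀP = [24.0000 36.0000]
S = R + BᵀPB = [2] + [144.0000] = [146.0000]
BᵀPA = [-24.0000 120.0000]
K = S⁻¹·BᵀPA = [-0.1644 0.8219]
A−BK = [2.0000 -1.0000; -1.3425 0.7123]
AᵀP(A−BK) = [16.0548 -8.2740; -8.2740 5.3699]
P' = Q + AᵀP(A−BK) = [17.3048 -7.2740; -7.2740 9.3699]
tr(P') = 26.6747

-0.1644 0.8219


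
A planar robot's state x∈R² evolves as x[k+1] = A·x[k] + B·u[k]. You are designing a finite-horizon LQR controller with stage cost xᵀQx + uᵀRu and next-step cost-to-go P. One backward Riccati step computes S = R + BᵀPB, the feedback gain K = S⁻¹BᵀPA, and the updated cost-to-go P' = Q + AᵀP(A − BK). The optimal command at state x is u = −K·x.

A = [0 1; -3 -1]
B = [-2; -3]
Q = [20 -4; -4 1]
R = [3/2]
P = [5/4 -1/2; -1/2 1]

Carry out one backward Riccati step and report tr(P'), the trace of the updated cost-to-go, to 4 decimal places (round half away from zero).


29.3553

BᵀP = [-1.0000 -2.0000]
S = R + BᵀPB = [3/2] + [8.0000] = [9.5000]
BᵀPA = [6.0000 1.0000]
K = S⁻¹·BᵀPA = [0.6316 0.1053]
A−BK = [1.2632 1.2105; -1.1053 -0.6842]
AᵀP(A−BK) = [5.2105 3.8684; 3.8684 3.1447]
P' = Q + AᵀP(A−BK) = [25.2105 -0.1316; -0.1316 4.1447]
tr(P') = 29.3553


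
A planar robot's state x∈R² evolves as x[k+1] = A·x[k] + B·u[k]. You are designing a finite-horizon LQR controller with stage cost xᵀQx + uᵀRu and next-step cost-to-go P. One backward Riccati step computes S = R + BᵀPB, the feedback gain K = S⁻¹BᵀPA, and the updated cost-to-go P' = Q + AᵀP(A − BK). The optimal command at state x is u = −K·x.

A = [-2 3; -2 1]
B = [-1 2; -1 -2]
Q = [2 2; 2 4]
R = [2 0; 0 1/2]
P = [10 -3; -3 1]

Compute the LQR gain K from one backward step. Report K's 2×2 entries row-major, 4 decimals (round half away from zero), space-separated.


0.2379 -0.2669 -0.4630 0.9518

BᵀP = [-7.0000 2.0000; 26.0000 -8.0000]
S = R + BᵀPB = [2 0; 0 1/2] + [5.0000 -18.0000; -18.0000 68.0000] = [7.0000 -18.0000; -18.0000 68.5000]
BᵀPA = [10.0000 -19.0000; -36.0000 70.0000]
K = S⁻¹·BᵀPA = [0.2379 -0.2669; -0.4630 0.9518]
A−BK = [-0.8360 0.8296; -2.6881 2.6367]
AᵀP(A−BK) = [0.9518 -1.0675; -1.0675 1.3055]
P' = Q + AᵀP(A−BK) = [2.9518 0.9325; 0.9325 5.3055]
tr(P') = 8.2572


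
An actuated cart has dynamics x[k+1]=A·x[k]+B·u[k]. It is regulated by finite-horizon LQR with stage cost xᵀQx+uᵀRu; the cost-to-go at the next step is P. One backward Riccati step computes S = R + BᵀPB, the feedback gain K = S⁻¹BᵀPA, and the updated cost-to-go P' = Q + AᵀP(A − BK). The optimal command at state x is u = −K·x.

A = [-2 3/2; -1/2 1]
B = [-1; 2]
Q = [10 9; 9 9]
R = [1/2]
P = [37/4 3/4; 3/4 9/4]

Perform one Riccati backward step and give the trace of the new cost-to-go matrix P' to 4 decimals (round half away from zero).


BᵀP = [-7.7500 3.7500]
S = R + BᵀPB = [1/2] + [15.2500] = [15.7500]
BᵀPA = [13.6250 -7.8750]
K = S⁻¹·BᵀPA = [0.8651 -0.5000]
A−BK = [-1.1349 1.0000; -2.2302 2.0000]
AᵀP(A−BK) = [27.2758 -24.1250; -24.1250 21.3750]
P' = Q + AᵀP(A−BK) = [37.2758 -15.1250; -15.1250 30.3750]
tr(P') = 67.6508

67.6508


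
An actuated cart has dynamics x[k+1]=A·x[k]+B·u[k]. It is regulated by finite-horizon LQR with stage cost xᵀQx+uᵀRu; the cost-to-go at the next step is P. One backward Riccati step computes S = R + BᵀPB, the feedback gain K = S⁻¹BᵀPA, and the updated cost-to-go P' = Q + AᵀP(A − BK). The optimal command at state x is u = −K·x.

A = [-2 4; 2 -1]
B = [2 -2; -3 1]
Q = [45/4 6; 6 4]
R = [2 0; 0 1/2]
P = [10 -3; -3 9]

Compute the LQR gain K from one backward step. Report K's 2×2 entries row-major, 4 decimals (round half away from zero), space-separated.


BᵀP = [29.0000 -33.0000; -23.0000 15.0000]
S = R + BᵀPB = [2 0; 0 1/2] + [157.0000 -91.0000; -91.0000 61.0000] = [159.0000 -91.0000; -91.0000 61.5000]
BᵀPA = [-124.0000 149.0000; 76.0000 -107.0000]
K = S⁻¹·BᵀPA = [-0.4741 -0.3830; 0.5342 -2.3065]
A−BK = [0.0167 0.1529; 0.0434 0.1576]
AᵀP(A−BK) = [0.6077 -0.1937; -0.1937 3.2661]
P' = Q + AᵀP(A−BK) = [11.8577 5.8063; 5.8063 7.2661]
tr(P') = 19.1238

-0.4741 -0.3830 0.5342 -2.3065


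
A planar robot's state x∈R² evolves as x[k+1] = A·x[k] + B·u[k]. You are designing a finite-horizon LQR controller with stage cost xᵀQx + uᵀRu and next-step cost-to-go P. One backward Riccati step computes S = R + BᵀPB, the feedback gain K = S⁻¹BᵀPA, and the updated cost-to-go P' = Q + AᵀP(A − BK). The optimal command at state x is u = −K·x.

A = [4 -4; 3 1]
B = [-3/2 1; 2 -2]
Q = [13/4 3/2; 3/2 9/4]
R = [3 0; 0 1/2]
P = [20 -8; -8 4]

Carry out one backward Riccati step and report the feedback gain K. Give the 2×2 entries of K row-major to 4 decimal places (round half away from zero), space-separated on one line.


-0.8623 0.7754 0.3188 -1.3623

BᵀP = [-46.0000 20.0000; 36.0000 -16.0000]
S = R + BᵀPB = [3 0; 0 1/2] + [109.0000 -86.0000; -86.0000 68.0000] = [112.0000 -86.0000; -86.0000 68.5000]
BᵀPA = [-124.0000 204.0000; 96.0000 -160.0000]
K = S⁻¹·BᵀPA = [-0.8623 0.7754; 0.3188 -1.3623]
A−BK = [2.3877 -1.4746; 5.3623 -3.2754]
AᵀP(A−BK) = [26.4638 -17.0725; -17.0725 11.8551]
P' = Q + AᵀP(A−BK) = [29.7138 -15.5725; -15.5725 14.1051]
tr(P') = 43.8188


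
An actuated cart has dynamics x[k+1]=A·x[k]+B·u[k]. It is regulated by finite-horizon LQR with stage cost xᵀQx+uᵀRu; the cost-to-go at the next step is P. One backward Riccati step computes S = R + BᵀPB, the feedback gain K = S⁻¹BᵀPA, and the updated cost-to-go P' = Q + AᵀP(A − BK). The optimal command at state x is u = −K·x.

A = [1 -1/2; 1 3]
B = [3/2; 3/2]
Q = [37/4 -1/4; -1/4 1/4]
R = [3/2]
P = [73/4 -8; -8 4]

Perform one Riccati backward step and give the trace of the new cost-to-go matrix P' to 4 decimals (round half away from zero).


BᵀP = [15.3750 -6.0000]
S = R + BᵀPB = [3/2] + [14.0625] = [15.5625]
BᵀPA = [9.3750 -25.6875]
K = S⁻¹·BᵀPA = [0.6024 -1.6506]
A−BK = [0.0964 1.9759; 0.0964 5.4759]
AᵀP(A−BK) = [0.6024 -1.6506; -1.6506 22.1627]
P' = Q + AᵀP(A−BK) = [9.8524 -1.9006; -1.9006 22.4127]
tr(P') = 32.2651

32.2651


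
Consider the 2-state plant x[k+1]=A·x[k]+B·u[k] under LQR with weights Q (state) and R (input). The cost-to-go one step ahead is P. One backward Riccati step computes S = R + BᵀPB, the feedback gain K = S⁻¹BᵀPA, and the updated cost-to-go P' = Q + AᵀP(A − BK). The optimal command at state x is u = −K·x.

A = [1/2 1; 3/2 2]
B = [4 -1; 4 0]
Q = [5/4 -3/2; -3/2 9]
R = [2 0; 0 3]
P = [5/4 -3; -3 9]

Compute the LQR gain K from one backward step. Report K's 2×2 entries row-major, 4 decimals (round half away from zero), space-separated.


0.4467 0.5674 0.1761 0.1831

BᵀP = [-7.0000 24.0000; -1.2500 3.0000]
S = R + BᵀPB = [2 0; 0 3] + [68.0000 7.0000; 7.0000 1.2500] = [70.0000 7.0000; 7.0000 4.2500]
BᵀPA = [32.5000 41.0000; 3.8750 4.7500]
K = S⁻¹·BᵀPA = [0.4467 0.5674; 0.1761 0.1831]
A−BK = [-1.1107 -1.0865; -0.2867 -0.2696]
AᵀP(A−BK) = [0.8632 0.9748; 0.9748 1.1167]
P' = Q + AᵀP(A−BK) = [2.1132 -0.5252; -0.5252 10.1167]
tr(P') = 12.2299


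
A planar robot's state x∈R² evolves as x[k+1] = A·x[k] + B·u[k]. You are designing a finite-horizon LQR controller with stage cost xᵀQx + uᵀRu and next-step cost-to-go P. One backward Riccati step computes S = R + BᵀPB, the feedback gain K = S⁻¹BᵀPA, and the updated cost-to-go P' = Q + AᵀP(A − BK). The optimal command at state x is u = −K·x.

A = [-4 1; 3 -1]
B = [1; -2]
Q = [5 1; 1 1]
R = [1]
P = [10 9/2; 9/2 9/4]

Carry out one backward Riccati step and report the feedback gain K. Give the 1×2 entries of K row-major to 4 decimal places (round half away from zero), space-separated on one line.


-2.0000 0.5000

BᵀP = [1.0000 0.0000]
S = R + BᵀPB = [1] + [1.0000] = [2.0000]
BᵀPA = [-4.0000 1.0000]
K = S⁻¹·BᵀPA = [-2.0000 0.5000]
A−BK = [-2.0000 0.5000; -1.0000 0.0000]
AᵀP(A−BK) = [64.2500 -13.2500; -13.2500 2.7500]
P' = Q + AᵀP(A−BK) = [69.2500 -12.2500; -12.2500 3.7500]
tr(P') = 73.0000


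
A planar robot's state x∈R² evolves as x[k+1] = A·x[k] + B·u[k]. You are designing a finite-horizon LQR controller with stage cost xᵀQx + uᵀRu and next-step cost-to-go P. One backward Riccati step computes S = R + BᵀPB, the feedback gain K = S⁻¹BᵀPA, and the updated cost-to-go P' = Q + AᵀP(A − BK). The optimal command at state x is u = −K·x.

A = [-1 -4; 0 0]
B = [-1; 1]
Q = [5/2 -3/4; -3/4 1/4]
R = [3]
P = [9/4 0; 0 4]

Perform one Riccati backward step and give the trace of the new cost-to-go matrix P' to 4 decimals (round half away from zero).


BᵀP = [-2.2500 4.0000]
S = R + BᵀPB = [3] + [6.2500] = [9.2500]
BᵀPA = [2.2500 9.0000]
K = S⁻¹·BᵀPA = [0.2432 0.9730]
A−BK = [-0.7568 -3.0270; -0.2432 -0.9730]
AᵀP(A−BK) = [1.7027 6.8108; 6.8108 27.2432]
P' = Q + AᵀP(A−BK) = [4.2027 6.0608; 6.0608 27.4932]
tr(P') = 31.6959

31.6959


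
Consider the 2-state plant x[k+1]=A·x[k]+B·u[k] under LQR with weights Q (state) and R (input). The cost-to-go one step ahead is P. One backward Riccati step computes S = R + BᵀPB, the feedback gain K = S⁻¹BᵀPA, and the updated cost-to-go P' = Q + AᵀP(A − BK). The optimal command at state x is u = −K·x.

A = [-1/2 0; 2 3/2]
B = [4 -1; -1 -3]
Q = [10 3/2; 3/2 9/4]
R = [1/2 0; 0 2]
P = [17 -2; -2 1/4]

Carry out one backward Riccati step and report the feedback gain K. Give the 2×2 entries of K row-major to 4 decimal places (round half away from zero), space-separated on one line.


-0.1835 -0.0475 -0.0327 -0.0298

BᵀP = [70.0000 -8.2500; -11.0000 1.2500]
S = R + BᵀPB = [1/2 0; 0 2] + [288.2500 -45.2500; -45.2500 7.2500] = [288.7500 -45.2500; -45.2500 9.2500]
BᵀPA = [-51.5000 -12.3750; 8.0000 1.8750]
K = S⁻¹·BᵀPA = [-0.1835 -0.0475; -0.0327 -0.0298]
A−BK = [0.2012 0.1603; 1.7185 1.3631]
AᵀP(A−BK) = [0.0624 0.0408; 0.0408 0.0302]
P' = Q + AᵀP(A−BK) = [10.0624 1.5408; 1.5408 2.2802]
tr(P') = 12.3426


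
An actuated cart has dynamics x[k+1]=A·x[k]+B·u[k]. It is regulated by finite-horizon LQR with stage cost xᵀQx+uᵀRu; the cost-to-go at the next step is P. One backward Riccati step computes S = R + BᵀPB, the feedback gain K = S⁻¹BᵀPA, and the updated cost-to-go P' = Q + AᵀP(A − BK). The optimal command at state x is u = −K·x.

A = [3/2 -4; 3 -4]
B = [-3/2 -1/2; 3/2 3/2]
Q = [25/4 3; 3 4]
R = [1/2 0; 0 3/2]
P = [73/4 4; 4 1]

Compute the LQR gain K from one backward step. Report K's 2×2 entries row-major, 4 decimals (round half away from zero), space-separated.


-1.8331 4.1245 0.4455 -0.7525

BᵀP = [-21.3750 -4.5000; -3.1250 -0.5000]
S = R + BᵀPB = [1/2 0; 0 3/2] + [25.3125 3.9375; 3.9375 0.8125] = [25.8125 3.9375; 3.9375 2.3125]
BᵀPA = [-45.5625 103.5000; -6.1875 14.5000]
K = S⁻¹·BᵀPA = [-1.8331 4.1245; 0.4455 -0.7525]
A−BK = [-1.0269 1.8105; 5.0813 -9.0580]
AᵀP(A−BK) = [5.2988 -10.2348; -10.2348 20.0283]
P' = Q + AᵀP(A−BK) = [11.5488 -7.2348; -7.2348 24.0283]
tr(P') = 35.5771


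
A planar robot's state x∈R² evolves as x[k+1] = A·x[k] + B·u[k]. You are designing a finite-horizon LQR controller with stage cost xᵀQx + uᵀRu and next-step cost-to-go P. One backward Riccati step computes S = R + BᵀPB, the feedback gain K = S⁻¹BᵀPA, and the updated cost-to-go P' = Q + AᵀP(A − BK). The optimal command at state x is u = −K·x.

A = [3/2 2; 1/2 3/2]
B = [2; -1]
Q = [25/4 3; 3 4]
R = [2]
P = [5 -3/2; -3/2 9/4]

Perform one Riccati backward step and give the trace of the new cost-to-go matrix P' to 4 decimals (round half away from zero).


21.2417

BᵀP = [11.5000 -5.2500]
S = R + BᵀPB = [2] + [28.2500] = [30.2500]
BᵀPA = [14.6250 15.1250]
K = S⁻¹·BᵀPA = [0.4835 0.5000]
A−BK = [0.5331 1.0000; 0.9835 2.0000]
AᵀP(A−BK) = [2.4917 4.5000; 4.5000 8.5000]
P' = Q + AᵀP(A−BK) = [8.7417 7.5000; 7.5000 12.5000]
tr(P') = 21.2417


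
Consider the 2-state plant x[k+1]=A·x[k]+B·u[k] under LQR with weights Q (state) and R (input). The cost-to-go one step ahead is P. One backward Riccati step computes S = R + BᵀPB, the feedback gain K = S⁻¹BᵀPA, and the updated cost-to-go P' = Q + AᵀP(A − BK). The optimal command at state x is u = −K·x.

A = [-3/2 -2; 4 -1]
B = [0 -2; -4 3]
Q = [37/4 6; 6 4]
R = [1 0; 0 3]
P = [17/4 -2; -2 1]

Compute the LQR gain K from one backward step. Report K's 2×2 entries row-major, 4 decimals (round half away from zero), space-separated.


-0.7778 -0.1709 0.5278 0.3248

BᵀP = [8.0000 -4.0000; -14.5000 7.0000]
S = R + BᵀPB = [1 0; 0 3] + [16.0000 -28.0000; -28.0000 50.0000] = [17.0000 -28.0000; -28.0000 53.0000]
BᵀPA = [-28.0000 -12.0000; 49.7500 22.0000]
K = S⁻¹·BᵀPA = [-0.7778 -0.1709; 0.5278 0.3248]
A−BK = [-0.4444 -1.3504; -0.6944 -2.6581]
AᵀP(A−BK) = [1.5278 0.8056; 0.8056 0.8034]
P' = Q + AᵀP(A−BK) = [10.7778 6.8056; 6.8056 4.8034]
tr(P') = 15.5812


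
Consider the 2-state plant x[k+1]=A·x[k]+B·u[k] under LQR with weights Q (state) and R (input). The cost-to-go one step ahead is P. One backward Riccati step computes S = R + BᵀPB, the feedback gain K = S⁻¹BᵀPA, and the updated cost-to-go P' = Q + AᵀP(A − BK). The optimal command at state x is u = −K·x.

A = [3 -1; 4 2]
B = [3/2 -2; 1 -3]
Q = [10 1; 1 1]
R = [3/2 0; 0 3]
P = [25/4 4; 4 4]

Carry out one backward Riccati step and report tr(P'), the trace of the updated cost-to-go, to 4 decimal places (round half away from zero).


18.4776

BᵀP = [13.3750 10.0000; -24.5000 -20.0000]
S = R + BᵀPB = [3/2 0; 0 3] + [30.0625 -56.7500; -56.7500 109.0000] = [31.5625 -56.7500; -56.7500 112.0000]
BᵀPA = [80.1250 6.6250; -153.5000 -15.5000]
K = S⁻¹·BᵀPA = [0.8360 -0.4377; -0.9469 -0.3602]
A−BK = [-0.1479 -1.0638; 0.3232 1.3572]
AᵀP(A−BK) = [3.9106 1.0340; 1.0340 3.5671]
P' = Q + AᵀP(A−BK) = [13.9106 2.0340; 2.0340 4.5671]
tr(P') = 18.4776


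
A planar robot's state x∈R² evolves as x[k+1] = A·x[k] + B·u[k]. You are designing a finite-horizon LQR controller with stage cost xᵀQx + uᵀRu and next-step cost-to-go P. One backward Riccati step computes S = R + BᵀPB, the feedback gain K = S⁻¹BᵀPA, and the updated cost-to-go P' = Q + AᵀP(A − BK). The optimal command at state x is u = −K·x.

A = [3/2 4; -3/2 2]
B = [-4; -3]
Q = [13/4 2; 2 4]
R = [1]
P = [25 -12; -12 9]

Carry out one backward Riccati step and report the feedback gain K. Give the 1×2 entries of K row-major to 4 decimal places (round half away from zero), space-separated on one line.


-0.6572 -1.1031

BᵀP = [-64.0000 21.0000]
S = R + BᵀPB = [1] + [193.0000] = [194.0000]
BᵀPA = [-127.5000 -214.0000]
K = S⁻¹·BᵀPA = [-0.6572 -1.1031]
A−BK = [-1.1289 -0.4124; -3.4716 -1.3093]
AᵀP(A−BK) = [46.7049 18.3557; 18.3557 7.9381]
P' = Q + AᵀP(A−BK) = [49.9549 20.3557; 20.3557 11.9381]
tr(P') = 61.8930


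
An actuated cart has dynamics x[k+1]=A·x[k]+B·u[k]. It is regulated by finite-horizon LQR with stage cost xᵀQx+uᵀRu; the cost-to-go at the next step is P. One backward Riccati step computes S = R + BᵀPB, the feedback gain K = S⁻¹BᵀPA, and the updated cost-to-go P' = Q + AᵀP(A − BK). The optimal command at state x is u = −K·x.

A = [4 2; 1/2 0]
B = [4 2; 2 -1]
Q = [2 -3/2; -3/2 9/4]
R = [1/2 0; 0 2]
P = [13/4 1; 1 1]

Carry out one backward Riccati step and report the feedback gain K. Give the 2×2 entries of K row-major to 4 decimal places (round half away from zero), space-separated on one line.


0.7347 0.3265 0.4056 0.2636

BᵀP = [15.0000 6.0000; 5.5000 1.0000]
S = R + BᵀPB = [1/2 0; 0 2] + [72.0000 24.0000; 24.0000 10.0000] = [72.5000 24.0000; 24.0000 12.0000]
BᵀPA = [63.0000 30.0000; 22.5000 11.0000]
K = S⁻¹·BᵀPA = [0.7347 0.3265; 0.4056 0.2636]
A−BK = [0.2500 0.1667; -0.5638 -0.3895]
AᵀP(A−BK) = [0.8380 0.4974; 0.4974 0.3044]
P' = Q + AᵀP(A−BK) = [2.8380 -1.0026; -1.0026 2.5544]
tr(P') = 5.3924


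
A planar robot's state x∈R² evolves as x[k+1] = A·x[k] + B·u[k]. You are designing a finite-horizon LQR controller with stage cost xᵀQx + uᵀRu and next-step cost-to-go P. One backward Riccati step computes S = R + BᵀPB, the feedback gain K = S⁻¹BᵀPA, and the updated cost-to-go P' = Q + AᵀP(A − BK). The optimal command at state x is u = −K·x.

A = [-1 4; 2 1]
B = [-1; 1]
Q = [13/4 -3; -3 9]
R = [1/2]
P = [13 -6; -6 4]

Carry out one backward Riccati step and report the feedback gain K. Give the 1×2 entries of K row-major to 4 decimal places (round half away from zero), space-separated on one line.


BᵀP = [-19.0000 10.0000]
S = R + BᵀPB = [1/2] + [29.0000] = [29.5000]
BᵀPA = [39.0000 -66.0000]
K = S⁻¹·BᵀPA = [1.3220 -2.2373]
A−BK = [0.3220 1.7627; 0.6780 3.2373]
AᵀP(A−BK) = [1.4407 1.2542; 1.2542 16.3390]
P' = Q + AᵀP(A−BK) = [4.6907 -1.7458; -1.7458 25.3390]
tr(P') = 30.0297

1.3220 -2.2373


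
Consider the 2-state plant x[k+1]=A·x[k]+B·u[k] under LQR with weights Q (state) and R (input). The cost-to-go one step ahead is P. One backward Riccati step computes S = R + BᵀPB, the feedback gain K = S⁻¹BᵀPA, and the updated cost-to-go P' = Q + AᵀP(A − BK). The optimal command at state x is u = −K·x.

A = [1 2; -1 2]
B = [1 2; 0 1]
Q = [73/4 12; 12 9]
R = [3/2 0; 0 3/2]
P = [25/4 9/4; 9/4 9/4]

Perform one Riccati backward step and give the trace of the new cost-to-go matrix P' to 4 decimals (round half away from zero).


32.1700

BᵀP = [6.2500 2.2500; 14.7500 6.7500]
S = R + BᵀPB = [3/2 0; 0 3/2] + [6.2500 14.7500; 14.7500 36.2500] = [7.7500 14.7500; 14.7500 37.7500]
BᵀPA = [4.0000 17.0000; 8.0000 43.0000]
K = S⁻¹·BᵀPA = [0.4400 0.1000; 0.0400 1.1000]
A−BK = [0.4800 -0.3000; -1.0400 0.9000]
AᵀP(A−BK) = [1.9200 -1.2000; -1.2000 3.0000]
P' = Q + AᵀP(A−BK) = [20.1700 10.8000; 10.8000 12.0000]
tr(P') = 32.1700


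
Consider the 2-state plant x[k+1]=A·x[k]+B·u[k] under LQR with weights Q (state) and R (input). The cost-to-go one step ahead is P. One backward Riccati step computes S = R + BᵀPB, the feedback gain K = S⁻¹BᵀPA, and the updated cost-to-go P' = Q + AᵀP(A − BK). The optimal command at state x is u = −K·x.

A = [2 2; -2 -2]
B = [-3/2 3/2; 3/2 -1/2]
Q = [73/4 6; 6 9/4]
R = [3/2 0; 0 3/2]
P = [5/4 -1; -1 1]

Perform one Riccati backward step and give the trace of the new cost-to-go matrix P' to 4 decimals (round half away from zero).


23.8125

BᵀP = [-3.3750 3.0000; 2.3750 -2.0000]
S = R + BᵀPB = [3/2 0; 0 3/2] + [9.5625 -6.5625; -6.5625 4.5625] = [11.0625 -6.5625; -6.5625 6.0625]
BᵀPA = [-12.7500 -12.7500; 8.7500 8.7500]
K = S⁻¹·BᵀPA = [-0.8281 -0.8281; 0.5469 0.5469]
A−BK = [-0.0625 -0.0625; -0.4844 -0.4844]
AᵀP(A−BK) = [1.6563 1.6563; 1.6563 1.6563]
P' = Q + AᵀP(A−BK) = [19.9063 7.6563; 7.6563 3.9063]
tr(P') = 23.8125


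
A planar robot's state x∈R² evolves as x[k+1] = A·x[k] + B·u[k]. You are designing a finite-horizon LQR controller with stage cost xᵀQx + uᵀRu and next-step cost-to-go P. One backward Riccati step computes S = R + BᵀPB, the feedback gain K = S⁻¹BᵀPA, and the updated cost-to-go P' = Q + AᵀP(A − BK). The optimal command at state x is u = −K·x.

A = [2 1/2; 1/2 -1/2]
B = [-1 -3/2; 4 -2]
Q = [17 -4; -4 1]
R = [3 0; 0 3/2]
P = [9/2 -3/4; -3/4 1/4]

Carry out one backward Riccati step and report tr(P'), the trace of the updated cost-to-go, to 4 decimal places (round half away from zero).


BᵀP = [-7.5000 1.7500; -5.2500 0.6250]
S = R + BᵀPB = [3 0; 0 3/2] + [14.5000 7.7500; 7.7500 6.6250] = [17.5000 7.7500; 7.7500 8.1250]
BᵀPA = [-14.1250 -4.6250; -10.1875 -2.9375]
K = S⁻¹·BᵀPA = [-0.4361 -0.1804; -0.8379 -0.1895]
A−BK = [0.3071 0.0354; 0.5685 -0.1575]
AᵀP(A−BK) = [1.8669 0.5218; 0.5218 0.1717]
P' = Q + AᵀP(A−BK) = [18.8669 -3.4782; -3.4782 1.1717]
tr(P') = 20.0385

20.0385


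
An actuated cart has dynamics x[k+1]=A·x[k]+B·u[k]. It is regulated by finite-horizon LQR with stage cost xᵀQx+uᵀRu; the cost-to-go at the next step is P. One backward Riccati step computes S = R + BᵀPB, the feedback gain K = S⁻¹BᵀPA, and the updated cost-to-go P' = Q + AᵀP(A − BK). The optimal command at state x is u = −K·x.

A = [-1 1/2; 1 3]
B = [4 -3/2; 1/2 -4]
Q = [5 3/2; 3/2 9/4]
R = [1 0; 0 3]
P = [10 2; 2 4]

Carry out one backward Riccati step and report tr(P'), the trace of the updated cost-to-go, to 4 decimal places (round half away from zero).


9.3156

BᵀP = [41.0000 10.0000; -23.0000 -19.0000]
S = R + BᵀPB = [1 0; 0 3] + [169.0000 -101.5000; -101.5000 110.5000] = [170.0000 -101.5000; -101.5000 113.5000]
BᵀPA = [-31.0000 50.5000; 4.0000 -68.5000]
K = S⁻¹·BᵀPA = [-0.3461 -0.1358; -0.2743 -0.7249]
A−BK = [-0.0270 -0.0443; 0.0760 0.1681]
AᵀP(A−BK) = [0.3676 0.6907; 0.6907 1.6980]
P' = Q + AᵀP(A−BK) = [5.3676 2.1907; 2.1907 3.9480]
tr(P') = 9.3156


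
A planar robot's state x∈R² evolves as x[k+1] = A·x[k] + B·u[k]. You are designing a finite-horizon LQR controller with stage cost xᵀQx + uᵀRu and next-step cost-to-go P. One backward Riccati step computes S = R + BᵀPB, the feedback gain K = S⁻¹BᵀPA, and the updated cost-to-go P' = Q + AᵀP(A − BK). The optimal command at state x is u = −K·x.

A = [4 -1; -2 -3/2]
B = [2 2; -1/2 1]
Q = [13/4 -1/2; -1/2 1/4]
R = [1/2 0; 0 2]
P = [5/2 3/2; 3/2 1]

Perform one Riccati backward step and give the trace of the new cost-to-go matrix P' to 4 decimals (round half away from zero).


5.2476

BᵀP = [4.2500 2.5000; 6.5000 4.0000]
S = R + BᵀPB = [1/2 0; 0 2] + [7.2500 11.0000; 11.0000 17.0000] = [7.7500 11.0000; 11.0000 19.0000]
BᵀPA = [12.0000 -8.0000; 18.0000 -12.5000]
K = S⁻¹·BᵀPA = [1.1429 -0.5524; 0.2857 -0.3381]
A−BK = [1.1429 0.7810; -1.7143 -1.4381]
AᵀP(A−BK) = [1.1429 -0.2857; -0.2857 0.6048]
P' = Q + AᵀP(A−BK) = [4.3929 -0.7857; -0.7857 0.8548]
tr(P') = 5.2476


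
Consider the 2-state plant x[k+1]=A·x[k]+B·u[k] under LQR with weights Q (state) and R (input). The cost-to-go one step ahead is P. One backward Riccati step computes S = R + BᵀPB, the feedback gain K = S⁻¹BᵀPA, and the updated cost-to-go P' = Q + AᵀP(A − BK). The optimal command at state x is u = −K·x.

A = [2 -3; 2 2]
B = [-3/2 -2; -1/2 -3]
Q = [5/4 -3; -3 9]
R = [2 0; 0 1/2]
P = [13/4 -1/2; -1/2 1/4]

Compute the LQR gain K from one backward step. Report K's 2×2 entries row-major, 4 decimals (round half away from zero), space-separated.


BᵀP = [-4.6250 0.6250; -5.0000 0.2500]
S = R + BᵀPB = [2 0; 0 1/2] + [6.6250 7.3750; 7.3750 9.2500] = [8.6250 7.3750; 7.3750 9.7500]
BᵀPA = [-8.0000 15.1250; -9.5000 15.5000]
K = S⁻¹·BᵀPA = [-0.2672 1.1163; -0.7722 0.7454]
A−BK = [0.0547 0.1652; -0.4503 4.7943]
AᵀP(A−BK) = [0.5260 -1.4887; -1.4887 7.8130]
P' = Q + AᵀP(A−BK) = [1.7760 -4.4887; -4.4887 16.8130]
tr(P') = 18.5890

-0.2672 1.1163 -0.7722 0.7454


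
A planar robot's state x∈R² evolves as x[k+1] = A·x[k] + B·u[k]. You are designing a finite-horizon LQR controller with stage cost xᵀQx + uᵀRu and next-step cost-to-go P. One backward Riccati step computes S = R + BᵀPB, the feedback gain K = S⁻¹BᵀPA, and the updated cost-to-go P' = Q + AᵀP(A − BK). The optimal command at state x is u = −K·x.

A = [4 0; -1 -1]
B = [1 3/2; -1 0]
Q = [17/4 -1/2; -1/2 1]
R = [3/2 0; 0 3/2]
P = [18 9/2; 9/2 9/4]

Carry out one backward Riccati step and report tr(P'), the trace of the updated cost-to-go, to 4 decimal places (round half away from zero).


BᵀP = [13.5000 2.2500; 27.0000 6.7500]
S = R + BᵀPB = [3/2 0; 0 3/2] + [11.2500 20.2500; 20.2500 40.5000] = [12.7500 20.2500; 20.2500 42.0000]
BᵀPA = [51.7500 -2.2500; 101.2500 -6.7500]
K = S⁻¹·BᵀPA = [0.9821 0.3363; 1.9372 -0.3229]
A−BK = [0.1121 0.1480; -0.0179 -0.6637]
AᵀP(A−BK) = [7.2848 -0.4641; -0.4641 0.8274]
P' = Q + AᵀP(A−BK) = [11.5348 -0.9641; -0.9641 1.8274]
tr(P') = 13.3621

13.3621


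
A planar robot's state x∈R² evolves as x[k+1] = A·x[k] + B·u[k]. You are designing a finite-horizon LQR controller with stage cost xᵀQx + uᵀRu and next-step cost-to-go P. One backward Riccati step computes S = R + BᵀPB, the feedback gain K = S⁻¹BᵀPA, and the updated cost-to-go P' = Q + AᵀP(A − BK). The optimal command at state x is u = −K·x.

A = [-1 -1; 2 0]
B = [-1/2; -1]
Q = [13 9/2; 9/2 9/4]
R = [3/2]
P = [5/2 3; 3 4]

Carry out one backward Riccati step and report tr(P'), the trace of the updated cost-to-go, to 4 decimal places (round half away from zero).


17.2774

BᵀP = [-4.2500 -5.5000]
S = R + BᵀPB = [3/2] + [7.6250] = [9.1250]
BᵀPA = [-6.7500 4.2500]
K = S⁻¹·BᵀPA = [-0.7397 0.4658]
A−BK = [-1.3699 -0.7671; 1.2603 0.4658]
AᵀP(A−BK) = [1.5068 -0.3562; -0.3562 0.5205]
P' = Q + AᵀP(A−BK) = [14.5068 4.1438; 4.1438 2.7705]
tr(P') = 17.2774


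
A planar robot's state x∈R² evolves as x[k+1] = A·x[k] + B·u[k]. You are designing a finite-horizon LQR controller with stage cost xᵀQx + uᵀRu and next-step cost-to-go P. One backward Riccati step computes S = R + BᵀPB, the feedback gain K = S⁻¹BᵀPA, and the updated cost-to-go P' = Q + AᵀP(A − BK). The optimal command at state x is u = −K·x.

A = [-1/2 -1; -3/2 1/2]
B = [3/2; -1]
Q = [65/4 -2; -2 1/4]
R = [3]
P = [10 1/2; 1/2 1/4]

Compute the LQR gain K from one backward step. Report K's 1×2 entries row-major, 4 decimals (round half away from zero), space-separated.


-0.3299 -0.5876

BᵀP = [14.5000 0.5000]
S = R + BᵀPB = [3] + [21.2500] = [24.2500]
BᵀPA = [-8.0000 -14.2500]
K = S⁻¹·BᵀPA = [-0.3299 -0.5876]
A−BK = [-0.0052 -0.1186; -1.8299 -0.0876]
AᵀP(A−BK) = [1.1733 0.7365; 0.7365 1.1888]
P' = Q + AᵀP(A−BK) = [17.4233 -1.2635; -1.2635 1.4388]
tr(P') = 18.8621


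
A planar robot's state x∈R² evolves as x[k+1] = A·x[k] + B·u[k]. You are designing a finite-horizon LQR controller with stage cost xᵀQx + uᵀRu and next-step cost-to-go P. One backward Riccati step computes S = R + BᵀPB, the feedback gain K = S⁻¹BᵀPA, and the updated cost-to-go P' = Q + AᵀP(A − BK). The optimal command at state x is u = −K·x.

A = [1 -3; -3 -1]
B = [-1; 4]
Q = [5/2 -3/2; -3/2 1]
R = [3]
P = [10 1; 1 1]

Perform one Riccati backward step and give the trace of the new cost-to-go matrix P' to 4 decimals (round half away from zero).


BᵀP = [-6.0000 3.0000]
S = R + BᵀPB = [3] + [18.0000] = [21.0000]
BᵀPA = [-15.0000 15.0000]
K = S⁻¹·BᵀPA = [-0.7143 0.7143]
A−BK = [0.2857 -2.2857; -0.1429 -3.8571]
AᵀP(A−BK) = [2.2857 -8.2857; -8.2857 86.2857]
P' = Q + AᵀP(A−BK) = [4.7857 -9.7857; -9.7857 87.2857]
tr(P') = 92.0714

92.0714


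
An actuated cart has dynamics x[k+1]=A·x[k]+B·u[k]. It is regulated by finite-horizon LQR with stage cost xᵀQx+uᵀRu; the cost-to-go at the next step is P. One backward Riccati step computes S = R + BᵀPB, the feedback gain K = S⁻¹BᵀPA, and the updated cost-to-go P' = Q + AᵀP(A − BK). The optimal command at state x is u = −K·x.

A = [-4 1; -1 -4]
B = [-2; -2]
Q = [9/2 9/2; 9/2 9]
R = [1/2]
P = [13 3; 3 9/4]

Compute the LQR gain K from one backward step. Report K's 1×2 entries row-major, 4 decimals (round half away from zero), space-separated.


BᵀP = [-32.0000 -10.5000]
S = R + BᵀPB = [1/2] + [85.0000] = [85.5000]
BᵀPA = [138.5000 10.0000]
K = S⁻¹·BᵀPA = [1.6199 0.1170]
A−BK = [-0.7602 1.2339; 2.2398 -3.7661]
AᵀP(A−BK) = [9.8962 -14.1988; -14.1988 23.8304]
P' = Q + AᵀP(A−BK) = [14.3962 -9.6988; -9.6988 32.8304]
tr(P') = 47.2266

1.6199 0.1170


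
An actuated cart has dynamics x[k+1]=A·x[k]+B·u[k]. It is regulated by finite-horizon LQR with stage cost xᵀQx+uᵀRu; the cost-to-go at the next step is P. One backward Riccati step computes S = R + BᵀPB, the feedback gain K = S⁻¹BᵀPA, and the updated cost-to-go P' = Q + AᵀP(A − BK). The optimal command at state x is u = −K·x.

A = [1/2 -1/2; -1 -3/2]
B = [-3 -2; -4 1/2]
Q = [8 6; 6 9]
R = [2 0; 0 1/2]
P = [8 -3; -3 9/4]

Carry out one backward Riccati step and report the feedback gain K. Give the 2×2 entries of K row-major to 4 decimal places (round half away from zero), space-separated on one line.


0.1614 0.3092 -0.5056 -0.2396

BᵀP = [-12.0000 0.0000; -17.5000 7.1250]
S = R + BᵀPB = [2 0; 0 1/2] + [36.0000 24.0000; 24.0000 38.5625] = [38.0000 24.0000; 24.0000 39.0625]
BᵀPA = [-6.0000 6.0000; -15.8750 -1.9375]
K = S⁻¹·BᵀPA = [0.1614 0.3092; -0.5056 -0.2396]
A−BK = [-0.0269 -0.0515; -0.1016 -0.1434]
AᵀP(A−BK) = [0.1925 0.1770; 0.1770 0.2431]
P' = Q + AᵀP(A−BK) = [8.1925 6.1770; 6.1770 9.2431]
tr(P') = 17.4356


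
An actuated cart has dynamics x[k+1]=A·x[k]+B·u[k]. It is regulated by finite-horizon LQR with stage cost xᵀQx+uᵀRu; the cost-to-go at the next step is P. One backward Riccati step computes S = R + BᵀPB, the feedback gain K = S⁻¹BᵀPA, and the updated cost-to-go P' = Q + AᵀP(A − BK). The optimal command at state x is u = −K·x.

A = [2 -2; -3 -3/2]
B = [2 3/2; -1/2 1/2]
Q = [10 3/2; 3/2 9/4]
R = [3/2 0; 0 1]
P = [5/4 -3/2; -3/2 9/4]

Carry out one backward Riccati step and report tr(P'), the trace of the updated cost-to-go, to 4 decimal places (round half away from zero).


BᵀP = [3.2500 -4.1250; 1.1250 -1.1250]
S = R + BᵀPB = [3/2 0; 0 1] + [8.5625 2.8125; 2.8125 1.1250] = [10.0625 2.8125; 2.8125 2.1250]
BᵀPA = [18.8750 -0.3125; 5.6250 -0.5625]
K = S⁻¹·BᵀPA = [1.8028 0.0681; 0.2609 -0.3549]
A−BK = [-1.9971 -1.6039; -2.2291 -1.2885]
AᵀP(A−BK) = [7.7536 1.3352; 1.3352 0.8842]
P' = Q + AᵀP(A−BK) = [17.7536 2.8352; 2.8352 3.1342]
tr(P') = 20.8877

20.8877


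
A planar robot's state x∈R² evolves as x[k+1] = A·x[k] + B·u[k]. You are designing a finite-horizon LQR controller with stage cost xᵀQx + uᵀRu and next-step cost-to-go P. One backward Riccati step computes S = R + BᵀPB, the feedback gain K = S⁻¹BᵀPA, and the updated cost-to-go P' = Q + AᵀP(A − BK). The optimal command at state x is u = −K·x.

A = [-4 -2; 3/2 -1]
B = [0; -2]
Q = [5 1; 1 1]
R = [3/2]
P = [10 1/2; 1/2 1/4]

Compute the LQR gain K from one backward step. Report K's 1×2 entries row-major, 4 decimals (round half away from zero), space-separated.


1.3000 1.0000

BᵀP = [-1.0000 -0.5000]
S = R + BᵀPB = [3/2] + [1.0000] = [2.5000]
BᵀPA = [3.2500 2.5000]
K = S⁻¹·BᵀPA = [1.3000 1.0000]
A−BK = [-4.0000 -2.0000; 4.1000 1.0000]
AᵀP(A−BK) = [150.3375 76.8750; 76.8750 39.7500]
P' = Q + AᵀP(A−BK) = [155.3375 77.8750; 77.8750 40.7500]
tr(P') = 196.0875


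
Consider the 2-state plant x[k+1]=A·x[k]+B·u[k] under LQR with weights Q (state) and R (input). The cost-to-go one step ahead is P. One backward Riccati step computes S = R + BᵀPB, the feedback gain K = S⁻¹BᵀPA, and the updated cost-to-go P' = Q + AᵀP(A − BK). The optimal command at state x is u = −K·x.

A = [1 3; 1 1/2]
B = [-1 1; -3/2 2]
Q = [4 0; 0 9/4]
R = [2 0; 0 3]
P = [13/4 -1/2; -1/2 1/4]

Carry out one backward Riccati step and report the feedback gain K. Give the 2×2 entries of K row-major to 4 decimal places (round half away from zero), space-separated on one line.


BᵀP = [-2.5000 0.1250; 2.2500 0.0000]
S = R + BᵀPB = [2 0; 0 3] + [2.3125 -2.2500; -2.2500 2.2500] = [4.3125 -2.2500; -2.2500 5.2500]
BᵀPA = [-2.3750 -7.4375; 2.2500 6.7500]
K = S⁻¹·BᵀPA = [-0.4213 -1.3573; 0.2480 0.7040]
A−BK = [0.3307 0.9387; -0.1280 -2.9440]
AᵀP(A−BK) = [0.9413 3.3173; 3.3173 12.9653]
P' = Q + AᵀP(A−BK) = [4.9413 3.3173; 3.3173 15.2153]
tr(P') = 20.1567

-0.4213 -1.3573 0.2480 0.7040


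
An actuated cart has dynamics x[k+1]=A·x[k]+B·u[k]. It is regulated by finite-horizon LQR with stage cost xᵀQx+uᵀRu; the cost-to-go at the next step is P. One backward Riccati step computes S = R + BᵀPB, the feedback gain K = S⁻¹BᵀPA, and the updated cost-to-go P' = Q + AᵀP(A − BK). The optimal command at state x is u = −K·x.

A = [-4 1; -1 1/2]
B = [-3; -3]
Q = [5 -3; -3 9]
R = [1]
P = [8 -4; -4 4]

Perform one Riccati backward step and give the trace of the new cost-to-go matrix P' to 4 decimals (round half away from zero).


52.8378

BᵀP = [-12.0000 0.0000]
S = R + BᵀPB = [1] + [36.0000] = [37.0000]
BᵀPA = [48.0000 -12.0000]
K = S⁻¹·BᵀPA = [1.2973 -0.3243]
A−BK = [-0.1081 0.0270; 2.8919 -0.4730]
AᵀP(A−BK) = [37.7297 -6.4324; -6.4324 1.1081]
P' = Q + AᵀP(A−BK) = [42.7297 -9.4324; -9.4324 10.1081]
tr(P') = 52.8378


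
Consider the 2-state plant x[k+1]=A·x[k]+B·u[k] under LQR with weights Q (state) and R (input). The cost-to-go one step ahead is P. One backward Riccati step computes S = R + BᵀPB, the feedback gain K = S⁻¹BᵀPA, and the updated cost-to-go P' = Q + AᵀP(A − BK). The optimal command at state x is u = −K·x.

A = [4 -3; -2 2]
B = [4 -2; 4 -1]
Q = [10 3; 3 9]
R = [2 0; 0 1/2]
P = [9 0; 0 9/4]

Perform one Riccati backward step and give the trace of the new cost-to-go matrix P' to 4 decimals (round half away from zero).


48.9115

BᵀP = [36.0000 9.0000; -18.0000 -2.2500]
S = R + BᵀPB = [2 0; 0 1/2] + [180.0000 -81.0000; -81.0000 38.2500] = [182.0000 -81.0000; -81.0000 38.7500]
BᵀPA = [126.0000 -90.0000; -67.5000 49.5000]
K = S⁻¹·BᵀPA = [-1.1902 1.0621; -4.2299 3.4975]
A−BK = [0.3011 -0.2533; -1.4690 1.2492]
AᵀP(A−BK) = [17.4507 -14.7406; -14.7406 12.4608]
P' = Q + AᵀP(A−BK) = [27.4507 -11.7406; -11.7406 21.4608]
tr(P') = 48.9115


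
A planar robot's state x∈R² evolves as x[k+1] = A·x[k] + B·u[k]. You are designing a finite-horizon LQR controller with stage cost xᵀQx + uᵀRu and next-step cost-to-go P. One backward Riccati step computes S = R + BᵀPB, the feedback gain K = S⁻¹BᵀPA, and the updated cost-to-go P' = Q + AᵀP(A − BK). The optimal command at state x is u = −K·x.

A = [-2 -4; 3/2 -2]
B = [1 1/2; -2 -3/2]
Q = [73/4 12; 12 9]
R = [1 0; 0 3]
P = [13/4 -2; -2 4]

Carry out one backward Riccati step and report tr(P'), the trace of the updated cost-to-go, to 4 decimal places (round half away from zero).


BᵀP = [7.2500 -10.0000; 4.6250 -7.0000]
S = R + BᵀPB = [1 0; 0 3] + [27.2500 18.6250; 18.6250 12.8125] = [28.2500 18.6250; 18.6250 15.8125]
BᵀPA = [-29.5000 -9.0000; -19.7500 -4.5000]
K = S⁻¹·BᵀPA = [-0.9881 -0.5861; -0.0852 0.4058]
A−BK = [-0.9693 -3.6168; -0.6039 -2.5636]
AᵀP(A−BK) = [3.1691 8.7239; 8.7239 32.5510]
P' = Q + AᵀP(A−BK) = [21.4191 20.7239; 20.7239 41.5510]
tr(P') = 62.9701

62.9701


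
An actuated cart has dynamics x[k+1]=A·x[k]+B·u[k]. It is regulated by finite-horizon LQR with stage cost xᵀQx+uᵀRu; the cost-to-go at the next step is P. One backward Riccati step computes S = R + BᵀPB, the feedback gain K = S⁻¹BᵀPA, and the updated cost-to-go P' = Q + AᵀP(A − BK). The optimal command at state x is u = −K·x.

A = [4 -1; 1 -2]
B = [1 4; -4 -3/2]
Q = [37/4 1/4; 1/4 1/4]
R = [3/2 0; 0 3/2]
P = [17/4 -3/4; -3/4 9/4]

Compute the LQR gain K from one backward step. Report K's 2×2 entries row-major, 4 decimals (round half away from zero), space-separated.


-0.6115 0.6028 1.1106 -0.3790

BᵀP = [7.2500 -9.7500; 18.1250 -6.3750]
S = R + BᵀPB = [3/2 0; 0 3/2] + [46.2500 43.6250; 43.6250 82.0625] = [47.7500 43.6250; 43.6250 83.5625]
BᵀPA = [19.2500 12.2500; 66.1250 -5.3750]
K = S⁻¹·BᵀPA = [-0.6115 0.6028; 1.1106 -0.3790]
A−BK = [0.1693 -0.0867; 0.2199 -0.1572]
AᵀP(A−BK) = [2.5856 -1.2902; -1.2902 0.8277]
P' = Q + AᵀP(A−BK) = [11.8356 -1.0402; -1.0402 1.0777]
tr(P') = 12.9133


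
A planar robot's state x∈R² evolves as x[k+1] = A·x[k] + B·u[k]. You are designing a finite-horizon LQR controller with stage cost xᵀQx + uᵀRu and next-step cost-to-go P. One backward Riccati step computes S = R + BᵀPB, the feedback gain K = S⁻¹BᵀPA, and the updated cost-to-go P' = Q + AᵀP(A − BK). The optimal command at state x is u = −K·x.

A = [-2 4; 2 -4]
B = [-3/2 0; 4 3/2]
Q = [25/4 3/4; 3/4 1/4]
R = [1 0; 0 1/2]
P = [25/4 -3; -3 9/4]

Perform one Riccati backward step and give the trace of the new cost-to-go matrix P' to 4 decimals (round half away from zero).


BᵀP = [-21.3750 13.5000; -4.5000 3.3750]
S = R + BᵀPB = [1 0; 0 1/2] + [86.0625 20.2500; 20.2500 5.0625] = [87.0625 20.2500; 20.2500 5.5625]
BᵀPA = [69.7500 -139.5000; 15.7500 -31.5000]
K = S⁻¹·BᵀPA = [0.9303 -1.8605; -0.5551 1.1103]
A−BK = [-0.6046 1.2092; -0.8884 1.7767]
AᵀP(A−BK) = [1.8572 -3.7143; -3.7143 7.4287]
P' = Q + AᵀP(A−BK) = [8.1072 -2.9643; -2.9643 7.6787]
tr(P') = 15.7858

15.7858


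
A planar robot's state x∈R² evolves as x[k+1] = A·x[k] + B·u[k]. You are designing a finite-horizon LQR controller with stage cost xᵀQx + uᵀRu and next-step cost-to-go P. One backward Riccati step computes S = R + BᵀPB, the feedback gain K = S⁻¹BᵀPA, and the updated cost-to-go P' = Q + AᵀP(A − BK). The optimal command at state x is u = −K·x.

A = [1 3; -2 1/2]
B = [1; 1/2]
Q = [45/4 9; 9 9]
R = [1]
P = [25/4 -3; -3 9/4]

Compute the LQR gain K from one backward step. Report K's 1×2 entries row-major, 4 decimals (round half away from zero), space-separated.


1.7662 2.7662

BᵀP = [4.7500 -1.8750]
S = R + BᵀPB = [1] + [3.8125] = [4.8125]
BᵀPA = [8.5000 13.3125]
K = S⁻¹·BᵀPA = [1.7662 2.7662]
A−BK = [-0.7662 0.2338; -2.8831 -0.8831]
AᵀP(A−BK) = [12.2370 9.4870; 9.4870 10.9870]
P' = Q + AᵀP(A−BK) = [23.4870 18.4870; 18.4870 19.9870]
tr(P') = 43.4740


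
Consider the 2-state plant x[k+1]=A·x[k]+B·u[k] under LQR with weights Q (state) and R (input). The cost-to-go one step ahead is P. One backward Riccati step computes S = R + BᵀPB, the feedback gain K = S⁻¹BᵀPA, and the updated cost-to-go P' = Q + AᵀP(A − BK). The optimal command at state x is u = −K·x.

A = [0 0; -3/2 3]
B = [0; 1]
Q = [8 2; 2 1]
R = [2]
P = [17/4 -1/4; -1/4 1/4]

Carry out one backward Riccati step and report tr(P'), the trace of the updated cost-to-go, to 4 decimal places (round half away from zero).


11.5000

BᵀP = [-0.2500 0.2500]
S = R + BᵀPB = [2] + [0.2500] = [2.2500]
BᵀPA = [-0.3750 0.7500]
K = S⁻¹·BᵀPA = [-0.1667 0.3333]
A−BK = [0.0000 0.0000; -1.3333 2.6667]
AᵀP(A−BK) = [0.5000 -1.0000; -1.0000 2.0000]
P' = Q + AᵀP(A−BK) = [8.5000 1.0000; 1.0000 3.0000]
tr(P') = 11.5000


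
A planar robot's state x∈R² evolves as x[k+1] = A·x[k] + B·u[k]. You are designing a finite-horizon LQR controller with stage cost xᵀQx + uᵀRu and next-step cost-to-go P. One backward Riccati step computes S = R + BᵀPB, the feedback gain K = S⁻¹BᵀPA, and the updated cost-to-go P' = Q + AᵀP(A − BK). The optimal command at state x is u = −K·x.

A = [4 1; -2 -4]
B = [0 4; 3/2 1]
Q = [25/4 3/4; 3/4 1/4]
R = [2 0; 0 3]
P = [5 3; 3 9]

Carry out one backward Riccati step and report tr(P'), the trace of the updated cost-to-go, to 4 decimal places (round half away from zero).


BᵀP = [4.5000 13.5000; 23.0000 21.0000]
S = R + BᵀPB = [2 0; 0 3] + [20.2500 31.5000; 31.5000 113.0000] = [22.2500 31.5000; 31.5000 116.0000]
BᵀPA = [-9.0000 -49.5000; 50.0000 -61.0000]
K = S⁻¹·BᵀPA = [-1.6485 -2.4047; 0.8787 0.1271]
A−BK = [0.4853 0.4914; -0.4060 -0.5201]
AᵀP(A−BK) = [9.2299 10.0003; 10.0003 13.7221]
P' = Q + AᵀP(A−BK) = [15.4799 10.7503; 10.7503 13.9721]
tr(P') = 29.4520

29.4520


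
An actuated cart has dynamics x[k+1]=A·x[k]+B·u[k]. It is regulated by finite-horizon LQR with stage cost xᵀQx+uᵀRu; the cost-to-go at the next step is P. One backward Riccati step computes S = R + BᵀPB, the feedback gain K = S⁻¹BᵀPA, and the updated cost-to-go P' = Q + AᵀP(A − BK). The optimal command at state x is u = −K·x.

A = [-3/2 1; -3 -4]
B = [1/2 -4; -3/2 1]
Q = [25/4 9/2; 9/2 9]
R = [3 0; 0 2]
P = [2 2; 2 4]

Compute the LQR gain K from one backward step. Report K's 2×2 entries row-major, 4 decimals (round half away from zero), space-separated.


BᵀP = [-2.0000 -5.0000; -6.0000 -4.0000]
S = R + BᵀPB = [3 0; 0 2] + [6.5000 3.0000; 3.0000 20.0000] = [9.5000 3.0000; 3.0000 22.0000]
BᵀPA = [18.0000 18.0000; 21.0000 10.0000]
K = S⁻¹·BᵀPA = [1.6650 1.8300; 0.7275 0.2050]
A−BK = [0.5775 0.9050; -1.2300 -1.4600]
AᵀP(A−BK) = [13.2525 13.7550; 13.7550 15.0100]
P' = Q + AᵀP(A−BK) = [19.5025 18.2550; 18.2550 24.0100]
tr(P') = 43.5125

1.6650 1.8300 0.7275 0.2050
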